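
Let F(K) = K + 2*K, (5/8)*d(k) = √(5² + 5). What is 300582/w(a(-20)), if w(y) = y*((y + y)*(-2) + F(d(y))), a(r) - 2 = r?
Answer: -83495/312 + 16699*√30/936 ≈ -169.89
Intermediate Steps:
a(r) = 2 + r
d(k) = 8*√30/5 (d(k) = 8*√(5² + 5)/5 = 8*√(25 + 5)/5 = 8*√30/5)
F(K) = 3*K
w(y) = y*(-4*y + 24*√30/5) (w(y) = y*((y + y)*(-2) + 3*(8*√30/5)) = y*((2*y)*(-2) + 24*√30/5) = y*(-4*y + 24*√30/5))
300582/w(a(-20)) = 300582/((4*(2 - 20)*(-5*(2 - 20) + 6*√30)/5)) = 300582/(((⅘)*(-18)*(-5*(-18) + 6*√30))) = 300582/(((⅘)*(-18)*(90 + 6*√30))) = 300582/(-1296 - 432*√30/5)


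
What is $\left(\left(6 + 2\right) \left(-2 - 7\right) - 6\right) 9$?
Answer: $-702$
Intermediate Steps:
$\left(\left(6 + 2\right) \left(-2 - 7\right) - 6\right) 9 = \left(8 \left(-9\right) - 6\right) 9 = \left(-72 - 6\right) 9 = \left(-78\right) 9 = -702$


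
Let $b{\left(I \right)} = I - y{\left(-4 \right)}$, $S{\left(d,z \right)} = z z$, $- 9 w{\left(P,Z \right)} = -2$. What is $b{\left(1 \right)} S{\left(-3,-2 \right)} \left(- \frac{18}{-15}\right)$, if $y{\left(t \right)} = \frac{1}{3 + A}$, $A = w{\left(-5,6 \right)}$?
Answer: $\frac{96}{29} \approx 3.3103$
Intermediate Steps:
$w{\left(P,Z \right)} = \frac{2}{9}$ ($w{\left(P,Z \right)} = \left(- \frac{1}{9}\right) \left(-2\right) = \frac{2}{9}$)
$A = \frac{2}{9} \approx 0.22222$
$S{\left(d,z \right)} = z^{2}$
$y{\left(t \right)} = \frac{9}{29}$ ($y{\left(t \right)} = \frac{1}{3 + \frac{2}{9}} = \frac{1}{\frac{29}{9}} = \frac{9}{29}$)
$b{\left(I \right)} = - \frac{9}{29} + I$ ($b{\left(I \right)} = I - \frac{9}{29} = - \frac{9}{29} + I$)
$b{\left(1 \right)} S{\left(-3,-2 \right)} \left(- \frac{18}{-15}\right) = \left(- \frac{9}{29} + 1\right) \left(-2\right)^{2} \left(- \frac{18}{-15}\right) = \frac{20}{29} \cdot 4 \left(\left(-18\right) \left(- \frac{1}{15}\right)\right) = \frac{80}{29} \cdot \frac{6}{5} = \frac{96}{29}$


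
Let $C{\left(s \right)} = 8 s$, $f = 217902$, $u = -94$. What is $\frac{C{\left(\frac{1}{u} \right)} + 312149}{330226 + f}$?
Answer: $\frac{2095857}{3680288} \approx 0.56948$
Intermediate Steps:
$\frac{C{\left(\frac{1}{u} \right)} + 312149}{330226 + f} = \frac{\frac{8}{-94} + 312149}{330226 + 217902} = \frac{8 \left(- \frac{1}{94}\right) + 312149}{548128} = \left(- \frac{4}{47} + 312149\right) \frac{1}{548128} = \frac{14670999}{47} \cdot \frac{1}{548128} = \frac{2095857}{3680288}$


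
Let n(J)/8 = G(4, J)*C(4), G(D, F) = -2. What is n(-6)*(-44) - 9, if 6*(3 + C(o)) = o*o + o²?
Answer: 4901/3 ≈ 1633.7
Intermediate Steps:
C(o) = -3 + o²/3 (C(o) = -3 + (o*o + o²)/6 = -3 + (o² + o²)/6 = -3 + (2*o²)/6 = -3 + o²/3)
n(J) = -112/3 (n(J) = 8*(-2*(-3 + (⅓)*4²)) = 8*(-2*(-3 + (⅓)*16)) = 8*(-2*(-3 + 16/3)) = 8*(-2*7/3) = 8*(-14/3) = -112/3)
n(-6)*(-44) - 9 = -112/3*(-44) - 9 = 4928/3 - 9 = 4901/3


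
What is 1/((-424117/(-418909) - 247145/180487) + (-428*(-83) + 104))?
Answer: 75607628683/2693721611058098 ≈ 2.8068e-5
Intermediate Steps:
1/((-424117/(-418909) - 247145/180487) + (-428*(-83) + 104)) = 1/((-424117*(-1/418909) - 247145*1/180487) + (35524 + 104)) = 1/((424117/418909 - 247145/180487) + 35628) = 1/(-26983659826/75607628683 + 35628) = 1/(2693721611058098/75607628683) = 75607628683/2693721611058098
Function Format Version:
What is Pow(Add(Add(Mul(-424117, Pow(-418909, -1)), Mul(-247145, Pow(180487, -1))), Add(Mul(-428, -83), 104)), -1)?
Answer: Rational(75607628683, 2693721611058098) ≈ 2.8068e-5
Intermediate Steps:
Pow(Add(Add(Mul(-424117, Pow(-418909, -1)), Mul(-247145, Pow(180487, -1))), Add(Mul(-428, -83), 104)), -1) = Pow(Add(Add(Mul(-424117, Rational(-1, 418909)), Mul(-247145, Rational(1, 180487))), Add(35524, 104)), -1) = Pow(Add(Add(Rational(424117, 418909), Rational(-247145, 180487)), 35628), -1) = Pow(Add(Rational(-26983659826, 75607628683), 35628), -1) = Pow(Rational(2693721611058098, 75607628683), -1) = Rational(75607628683, 2693721611058098)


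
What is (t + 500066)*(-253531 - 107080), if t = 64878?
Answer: -203725020784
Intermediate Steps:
(t + 500066)*(-253531 - 107080) = (64878 + 500066)*(-253531 - 107080) = 564944*(-360611) = -203725020784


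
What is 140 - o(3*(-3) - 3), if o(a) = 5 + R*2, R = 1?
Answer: 133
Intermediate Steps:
o(a) = 7 (o(a) = 5 + 1*2 = 5 + 2 = 7)
140 - o(3*(-3) - 3) = 140 - 1*7 = 140 - 7 = 133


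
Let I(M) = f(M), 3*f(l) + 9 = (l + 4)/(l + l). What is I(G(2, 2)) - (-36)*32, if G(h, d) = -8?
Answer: 13789/12 ≈ 1149.1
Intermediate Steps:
f(l) = -3 + (4 + l)/(6*l) (f(l) = -3 + ((l + 4)/(l + l))/3 = -3 + ((4 + l)/((2*l)))/3 = -3 + ((4 + l)*(1/(2*l)))/3 = -3 + ((4 + l)/(2*l))/3 = -3 + (4 + l)/(6*l))
I(M) = (4 - 17*M)/(6*M)
I(G(2, 2)) - (-36)*32 = (1/6)*(4 - 17*(-8))/(-8) - (-36)*32 = (1/6)*(-1/8)*(4 + 136) - 1*(-1152) = (1/6)*(-1/8)*140 + 1152 = -35/12 + 1152 = 13789/12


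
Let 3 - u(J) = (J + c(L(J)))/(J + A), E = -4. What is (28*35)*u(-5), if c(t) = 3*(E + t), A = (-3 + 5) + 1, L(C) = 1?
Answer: -3920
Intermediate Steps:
A = 3 (A = 2 + 1 = 3)
c(t) = -12 + 3*t (c(t) = 3*(-4 + t) = -12 + 3*t)
u(J) = 3 - (-9 + J)/(3 + J) (u(J) = 3 - (J + (-12 + 3*1))/(J + 3) = 3 - (J + (-12 + 3))/(3 + J) = 3 - (J - 9)/(3 + J) = 3 - (-9 + J)/(3 + J))
(28*35)*u(-5) = (28*35)*(2*(9 - 5)/(3 - 5)) = 980*(2*4/(-2)) = 980*(2*(-1/2)*4) = 980*(-4) = -3920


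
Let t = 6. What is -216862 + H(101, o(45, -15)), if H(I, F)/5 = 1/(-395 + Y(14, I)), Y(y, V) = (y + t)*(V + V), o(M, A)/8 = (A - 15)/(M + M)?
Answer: -158092397/729 ≈ -2.1686e+5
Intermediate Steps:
o(M, A) = 4*(-15 + A)/M (o(M, A) = 8*((A - 15)/(M + M)) = 8*((-15 + A)/((2*M))) = 8*((-15 + A)*(1/(2*M))) = 8*((-15 + A)/(2*M)) = 4*(-15 + A)/M)
Y(y, V) = 2*V*(6 + y) (Y(y, V) = (y + 6)*(V + V) = (6 + y)*(2*V) = 2*V*(6 + y))
H(I, F) = 5/(-395 + 40*I) (H(I, F) = 5/(-395 + 2*I*(6 + 14)) = 5/(-395 + 2*I*20) = 5/(-395 + 40*I))
-216862 + H(101, o(45, -15)) = -216862 + 1/(-79 + 8*101) = -216862 + 1/(-79 + 808) = -216862 + 1/729 = -158092397/729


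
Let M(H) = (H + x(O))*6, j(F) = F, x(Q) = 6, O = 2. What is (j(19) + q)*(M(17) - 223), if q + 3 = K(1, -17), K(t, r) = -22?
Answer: 510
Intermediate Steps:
q = -25 (q = -3 - 22 = -25)
M(H) = 36 + 6*H (M(H) = (H + 6)*6 = (6 + H)*6 = 36 + 6*H)
(j(19) + q)*(M(17) - 223) = (19 - 25)*((36 + 6*17) - 223) = -6*((36 + 102) - 223) = -6*(138 - 223) = -6*(-85) = 510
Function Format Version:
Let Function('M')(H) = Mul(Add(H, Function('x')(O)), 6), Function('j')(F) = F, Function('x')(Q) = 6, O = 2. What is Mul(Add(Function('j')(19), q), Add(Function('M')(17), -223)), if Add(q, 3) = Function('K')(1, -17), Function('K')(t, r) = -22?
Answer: 510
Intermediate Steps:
q = -25 (q = Add(-3, -22) = -25)
Function('M')(H) = Add(36, Mul(6, H)) (Function('M')(H) = Mul(Add(H, 6), 6) = Mul(Add(6, H), 6) = Add(36, Mul(6, H)))
Mul(Add(Function('j')(19), q), Add(Function('M')(17), -223)) = Mul(Add(19, -25), Add(Add(36, Mul(6, 17)), -223)) = Mul(-6, Add(Add(36, 102), -223)) = Mul(-6, Add(138, -223)) = Mul(-6, -85) = 510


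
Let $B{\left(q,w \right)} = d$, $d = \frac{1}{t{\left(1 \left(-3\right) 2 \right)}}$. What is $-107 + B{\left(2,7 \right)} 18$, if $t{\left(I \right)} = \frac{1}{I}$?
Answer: $-215$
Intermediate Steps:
$d = -6$ ($d = \frac{1}{\frac{1}{1 \left(-3\right) 2}} = \frac{1}{\frac{1}{\left(-3\right) 2}} = \frac{1}{\frac{1}{-6}} = \frac{1}{- \frac{1}{6}} = -6$)
$B{\left(q,w \right)} = -6$
$-107 + B{\left(2,7 \right)} 18 = -107 - 108 = -215$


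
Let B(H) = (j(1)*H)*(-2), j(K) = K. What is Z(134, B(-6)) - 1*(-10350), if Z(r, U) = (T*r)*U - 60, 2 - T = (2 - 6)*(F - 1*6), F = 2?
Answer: -12222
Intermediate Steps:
B(H) = -2*H (B(H) = (1*H)*(-2) = H*(-2) = -2*H)
T = -14 (T = 2 - (2 - 6)*(2 - 1*6) = 2 - (-4)*(2 - 6) = 2 - (-4)*(-4) = 2 - 1*16 = 2 - 16 = -14)
Z(r, U) = -60 - 14*U*r (Z(r, U) = (-14*r)*U - 60 = -14*U*r - 60 = -60 - 14*U*r)
Z(134, B(-6)) - 1*(-10350) = (-60 - 14*(-2*(-6))*134) - 1*(-10350) = (-60 - 14*12*134) + 10350 = (-60 - 22512) + 10350 = -22572 + 10350 = -12222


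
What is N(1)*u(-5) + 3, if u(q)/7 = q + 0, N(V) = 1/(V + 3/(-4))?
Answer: -137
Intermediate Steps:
N(V) = 1/(-3/4 + V) (N(V) = 1/(V + 3*(-1/4)) = 1/(V - 3/4) = 1/(-3/4 + V))
u(q) = 7*q (u(q) = 7*(q + 0) = 7*q)
N(1)*u(-5) + 3 = (4/(-3 + 4*1))*(7*(-5)) + 3 = (4/(-3 + 4))*(-35) + 3 = (4/1)*(-35) + 3 = (4*1)*(-35) + 3 = 4*(-35) + 3 = -140 + 3 = -137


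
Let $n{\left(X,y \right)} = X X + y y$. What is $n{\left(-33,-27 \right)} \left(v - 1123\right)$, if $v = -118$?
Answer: $-2256138$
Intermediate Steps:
$n{\left(X,y \right)} = X^{2} + y^{2}$
$n{\left(-33,-27 \right)} \left(v - 1123\right) = \left(\left(-33\right)^{2} + \left(-27\right)^{2}\right) \left(-118 - 1123\right) = \left(1089 + 729\right) \left(-1241\right) = 1818 \left(-1241\right) = -2256138$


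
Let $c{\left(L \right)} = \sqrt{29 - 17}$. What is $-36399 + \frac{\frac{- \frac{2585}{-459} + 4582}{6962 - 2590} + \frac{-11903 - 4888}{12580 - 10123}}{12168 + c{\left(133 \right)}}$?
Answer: $- \frac{1051444145754742477}{28886621391306} + \frac{1056353491 \sqrt{3}}{13518938811131208} \approx -36399.0$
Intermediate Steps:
$c{\left(L \right)} = 2 \sqrt{3}$ ($c{\left(L \right)} = \sqrt{12} = 2 \sqrt{3}$)
$-36399 + \frac{\frac{- \frac{2585}{-459} + 4582}{6962 - 2590} + \frac{-11903 - 4888}{12580 - 10123}}{12168 + c{\left(133 \right)}} = -36399 + \frac{\frac{- \frac{2585}{-459} + 4582}{6962 - 2590} + \frac{-11903 - 4888}{12580 - 10123}}{12168 + 2 \sqrt{3}} = -36399 + \frac{\frac{\left(-2585\right) \left(- \frac{1}{459}\right) + 4582}{4372} - \frac{16791}{2457}}{12168 + 2 \sqrt{3}} = -36399 + \frac{\left(\frac{2585}{459} + 4582\right) \frac{1}{4372} - \frac{5597}{819}}{12168 + 2 \sqrt{3}} = -36399 + \frac{\frac{2105723}{459} \cdot \frac{1}{4372} - \frac{5597}{819}}{12168 + 2 \sqrt{3}} = -36399 + \frac{\frac{2105723}{2006748} - \frac{5597}{819}}{12168 + 2 \sqrt{3}} = -36399 - \frac{1056353491}{182614068 \left(12168 + 2 \sqrt{3}\right)}$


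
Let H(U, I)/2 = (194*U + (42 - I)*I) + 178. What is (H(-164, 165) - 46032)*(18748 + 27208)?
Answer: -6888712488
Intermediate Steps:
H(U, I) = 356 + 388*U + 2*I*(42 - I) (H(U, I) = 2*((194*U + (42 - I)*I) + 178) = 2*((194*U + I*(42 - I)) + 178) = 2*(178 + 194*U + I*(42 - I)) = 356 + 388*U + 2*I*(42 - I))
(H(-164, 165) - 46032)*(18748 + 27208) = ((356 - 2*165**2 + 84*165 + 388*(-164)) - 46032)*(18748 + 27208) = ((356 - 2*27225 + 13860 - 63632) - 46032)*45956 = ((356 - 54450 + 13860 - 63632) - 46032)*45956 = (-103866 - 46032)*45956 = -149898*45956 = -6888712488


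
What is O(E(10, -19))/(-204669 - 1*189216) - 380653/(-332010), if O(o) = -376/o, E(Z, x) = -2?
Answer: 31718749/27676986 ≈ 1.1460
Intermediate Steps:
O(E(10, -19))/(-204669 - 1*189216) - 380653/(-332010) = (-376/(-2))/(-204669 - 1*189216) - 380653/(-332010) = (-376*(-½))/(-204669 - 189216) - 380653*(-1/332010) = 188/(-393885) + 54379/47430 = 188*(-1/393885) + 54379/47430 = -188/393885 + 54379/47430 = 31718749/27676986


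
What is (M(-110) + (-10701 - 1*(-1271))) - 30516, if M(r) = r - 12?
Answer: -40068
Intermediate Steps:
M(r) = -12 + r
(M(-110) + (-10701 - 1*(-1271))) - 30516 = ((-12 - 110) + (-10701 - 1*(-1271))) - 30516 = (-122 + (-10701 + 1271)) - 30516 = (-122 - 9430) - 30516 = -9552 - 30516 = -40068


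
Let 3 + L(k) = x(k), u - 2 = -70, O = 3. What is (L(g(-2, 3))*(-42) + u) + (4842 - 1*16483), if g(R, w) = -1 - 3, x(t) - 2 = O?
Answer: -11793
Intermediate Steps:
x(t) = 5 (x(t) = 2 + 3 = 5)
g(R, w) = -4
u = -68 (u = 2 - 70 = -68)
L(k) = 2 (L(k) = -3 + 5 = 2)
(L(g(-2, 3))*(-42) + u) + (4842 - 1*16483) = (2*(-42) - 68) + (4842 - 1*16483) = (-84 - 68) + (4842 - 16483) = -152 - 11641 = -11793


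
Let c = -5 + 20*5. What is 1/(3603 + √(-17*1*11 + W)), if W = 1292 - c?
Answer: 3603/12980599 - √1010/12980599 ≈ 0.00027512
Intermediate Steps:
c = 95 (c = -5 + 100 = 95)
W = 1197 (W = 1292 - 1*95 = 1292 - 95 = 1197)
1/(3603 + √(-17*1*11 + W)) = 1/(3603 + √(-17*1*11 + 1197)) = 1/(3603 + √(-17*11 + 1197)) = 1/(3603 + √(-187 + 1197)) = 1/(3603 + √1010)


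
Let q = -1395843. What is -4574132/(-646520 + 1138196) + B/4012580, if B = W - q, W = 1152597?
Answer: -213763297439/24661116051 ≈ -8.6680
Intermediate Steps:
B = 2548440 (B = 1152597 - 1*(-1395843) = 1152597 + 1395843 = 2548440)
-4574132/(-646520 + 1138196) + B/4012580 = -4574132/(-646520 + 1138196) + 2548440/4012580 = -4574132/491676 + 2548440*(1/4012580) = -4574132*1/491676 + 127422/200629 = -1143533/122919 + 127422/200629 = -213763297439/24661116051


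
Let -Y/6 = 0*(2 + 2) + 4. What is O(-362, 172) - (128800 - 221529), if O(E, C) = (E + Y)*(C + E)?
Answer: 166069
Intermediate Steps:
Y = -24 (Y = -6*(0*(2 + 2) + 4) = -6*(0*4 + 4) = -6*(0 + 4) = -6*4 = -24)
O(E, C) = (-24 + E)*(C + E) (O(E, C) = (E - 24)*(C + E) = (-24 + E)*(C + E))
O(-362, 172) - (128800 - 221529) = ((-362)**2 - 24*172 - 24*(-362) + 172*(-362)) - (128800 - 221529) = (131044 - 4128 + 8688 - 62264) - 1*(-92729) = 73340 + 92729 = 166069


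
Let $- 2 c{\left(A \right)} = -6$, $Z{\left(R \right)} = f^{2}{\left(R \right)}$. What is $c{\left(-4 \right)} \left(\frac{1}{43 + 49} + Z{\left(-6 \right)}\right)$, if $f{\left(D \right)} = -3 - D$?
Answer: $\frac{2487}{92} \approx 27.033$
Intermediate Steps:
$Z{\left(R \right)} = \left(-3 - R\right)^{2}$
$c{\left(A \right)} = 3$ ($c{\left(A \right)} = \left(- \frac{1}{2}\right) \left(-6\right) = 3$)
$c{\left(-4 \right)} \left(\frac{1}{43 + 49} + Z{\left(-6 \right)}\right) = 3 \left(\frac{1}{43 + 49} + \left(3 - 6\right)^{2}\right) = 3 \left(\frac{1}{92} + \left(-3\right)^{2}\right) = 3 \left(\frac{1}{92} + 9\right) = 3 \cdot \frac{829}{92} = \frac{2487}{92}$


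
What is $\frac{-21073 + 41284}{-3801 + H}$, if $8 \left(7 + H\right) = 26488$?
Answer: $- \frac{20211}{497} \approx -40.666$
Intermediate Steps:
$H = 3304$ ($H = -7 + \frac{1}{8} \cdot 26488 = -7 + 3311 = 3304$)
$\frac{-21073 + 41284}{-3801 + H} = \frac{-21073 + 41284}{-3801 + 3304} = \frac{20211}{-497} = 20211 \left(- \frac{1}{497}\right) = - \frac{20211}{497}$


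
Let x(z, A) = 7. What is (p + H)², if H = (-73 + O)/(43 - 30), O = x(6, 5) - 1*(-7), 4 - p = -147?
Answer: 3625216/169 ≈ 21451.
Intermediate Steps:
p = 151 (p = 4 - 1*(-147) = 4 + 147 = 151)
O = 14 (O = 7 - 1*(-7) = 7 + 7 = 14)
H = -59/13 (H = (-73 + 14)/(43 - 30) = -59/13 ≈ -4.5385)
(p + H)² = (151 - 59/13)² = (1904/13)² = 3625216/169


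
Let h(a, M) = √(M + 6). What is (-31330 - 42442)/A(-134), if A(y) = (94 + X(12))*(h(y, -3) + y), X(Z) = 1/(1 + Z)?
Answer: 9885448/1688963 + 73772*√3/1688963 ≈ 5.9286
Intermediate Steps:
h(a, M) = √(6 + M)
A(y) = 1223*y/13 + 1223*√3/13 (A(y) = (94 + 1/(1 + 12))*(√(6 - 3) + y) = (94 + 1/13)*(√3 + y) = (94 + 1/13)*(y + √3) = 1223*(y + √3)/13 = 1223*y/13 + 1223*√3/13)
(-31330 - 42442)/A(-134) = (-31330 - 42442)/((1223/13)*(-134) + 1223*√3/13) = -73772/(-163882/13 + 1223*√3/13)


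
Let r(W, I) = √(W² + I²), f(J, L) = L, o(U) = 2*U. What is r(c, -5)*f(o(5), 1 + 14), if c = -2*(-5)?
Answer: 75*√5 ≈ 167.71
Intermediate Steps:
c = 10
r(W, I) = √(I² + W²)
r(c, -5)*f(o(5), 1 + 14) = √((-5)² + 10²)*(1 + 14) = √(25 + 100)*15 = √125*15 = (5*√5)*15 = 75*√5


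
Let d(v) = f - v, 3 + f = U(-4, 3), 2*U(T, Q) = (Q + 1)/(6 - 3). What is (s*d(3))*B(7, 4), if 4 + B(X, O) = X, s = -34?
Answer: 544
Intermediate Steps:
U(T, Q) = 1/6 + Q/6 (U(T, Q) = ((Q + 1)/(6 - 3))/2 = ((1 + Q)/3)/2 = ((1 + Q)*(1/3))/2 = (1/3 + Q/3)/2 = 1/6 + Q/6)
B(X, O) = -4 + X
f = -7/3 (f = -3 + (1/6 + (1/6)*3) = -3 + (1/6 + 1/2) = -3 + 2/3 = -7/3 ≈ -2.3333)
d(v) = -7/3 - v
(s*d(3))*B(7, 4) = (-34*(-7/3 - 1*3))*(-4 + 7) = -34*(-7/3 - 3)*3 = -34*(-16/3)*3 = (544/3)*3 = 544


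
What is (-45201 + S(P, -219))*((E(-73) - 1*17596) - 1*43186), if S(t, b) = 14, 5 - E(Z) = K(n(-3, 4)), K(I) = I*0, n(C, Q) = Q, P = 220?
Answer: 2746330299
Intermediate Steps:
K(I) = 0
E(Z) = 5 (E(Z) = 5 - 1*0 = 5 + 0 = 5)
(-45201 + S(P, -219))*((E(-73) - 1*17596) - 1*43186) = (-45201 + 14)*((5 - 1*17596) - 1*43186) = -45187*((5 - 17596) - 43186) = -45187*(-17591 - 43186) = -45187*(-60777) = 2746330299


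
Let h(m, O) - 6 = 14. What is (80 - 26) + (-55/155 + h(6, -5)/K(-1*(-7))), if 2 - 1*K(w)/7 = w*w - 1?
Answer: 267433/4991 ≈ 53.583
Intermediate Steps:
h(m, O) = 20 (h(m, O) = 6 + 14 = 20)
K(w) = 21 - 7*w**2 (K(w) = 14 - 7*(w*w - 1) = 14 - 7*(w**2 - 1) = 14 - 7*(-1 + w**2) = 14 + (7 - 7*w**2) = 21 - 7*w**2)
(80 - 26) + (-55/155 + h(6, -5)/K(-1*(-7))) = (80 - 26) + (-55/155 + 20/(21 - 7*(-1*(-7))**2)) = 54 + (-55*1/155 + 20/(21 - 7*7**2)) = 54 + (-11/31 + 20/(21 - 7*49)) = 54 + (-11/31 + 20/(21 - 343)) = 54 + (-11/31 + 20/(-322)) = 54 + (-11/31 + 20*(-1/322)) = 54 + (-11/31 - 10/161) = 54 - 2081/4991 = 267433/4991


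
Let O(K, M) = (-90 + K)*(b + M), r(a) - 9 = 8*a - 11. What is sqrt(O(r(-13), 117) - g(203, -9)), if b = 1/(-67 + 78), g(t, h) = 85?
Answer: I*sqrt(2787213)/11 ≈ 151.77*I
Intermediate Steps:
r(a) = -2 + 8*a (r(a) = 9 + (8*a - 11) = 9 + (-11 + 8*a) = -2 + 8*a)
b = 1/11 ≈ 0.090909
O(K, M) = (-90 + K)*(1/11 + M)
sqrt(O(r(-13), 117) - g(203, -9)) = sqrt((-90/11 - 90*117 + (-2 + 8*(-13))/11 + (-2 + 8*(-13))*117) - 1*85) = sqrt((-90/11 - 10530 + (-2 - 104)/11 + (-2 - 104)*117) - 85) = sqrt((-90/11 - 10530 + (1/11)*(-106) - 106*117) - 85) = sqrt((-90/11 - 10530 - 106/11 - 12402) - 85) = sqrt(-252448/11 - 85) = sqrt(-253383/11) = I*sqrt(2787213)/11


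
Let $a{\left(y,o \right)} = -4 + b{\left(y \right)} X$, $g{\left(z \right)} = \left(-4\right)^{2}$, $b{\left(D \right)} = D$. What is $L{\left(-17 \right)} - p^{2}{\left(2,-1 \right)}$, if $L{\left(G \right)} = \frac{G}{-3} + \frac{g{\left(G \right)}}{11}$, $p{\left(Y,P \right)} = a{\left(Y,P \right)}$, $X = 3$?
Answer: $\frac{103}{33} \approx 3.1212$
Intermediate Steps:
$g{\left(z \right)} = 16$
$a{\left(y,o \right)} = -4 + 3 y$ ($a{\left(y,o \right)} = -4 + y 3 = -4 + 3 y$)
$p{\left(Y,P \right)} = -4 + 3 Y$
$L{\left(G \right)} = \frac{16}{11} - \frac{G}{3}$ ($L{\left(G \right)} = \frac{G}{-3} + \frac{16}{11} = G \left(- \frac{1}{3}\right) + 16 \cdot \frac{1}{11} = - \frac{G}{3} + \frac{16}{11} = \frac{16}{11} - \frac{G}{3}$)
$L{\left(-17 \right)} - p^{2}{\left(2,-1 \right)} = \left(\frac{16}{11} - - \frac{17}{3}\right) - \left(-4 + 3 \cdot 2\right)^{2} = \left(\frac{16}{11} + \frac{17}{3}\right) - \left(-4 + 6\right)^{2} = \frac{235}{33} - 2^{2} = \frac{235}{33} - 4 = \frac{103}{33}$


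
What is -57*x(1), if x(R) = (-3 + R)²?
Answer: -228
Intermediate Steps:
-57*x(1) = -57*(-3 + 1)² = -57*(-2)² = -57*4 = -228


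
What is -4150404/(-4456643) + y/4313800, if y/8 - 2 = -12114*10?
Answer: 1698132777166/2403133321675 ≈ 0.70663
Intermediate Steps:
y = -969104 (y = 16 + 8*(-12114*10) = 16 + 8*(-121140) = 16 - 969120 = -969104)
-4150404/(-4456643) + y/4313800 = -4150404/(-4456643) - 969104/4313800 = -4150404*(-1/4456643) - 969104*1/4313800 = 4150404/4456643 - 121138/539225 = 1698132777166/2403133321675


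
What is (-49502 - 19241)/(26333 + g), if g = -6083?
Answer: -68743/20250 ≈ -3.3947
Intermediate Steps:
(-49502 - 19241)/(26333 + g) = (-49502 - 19241)/(26333 - 6083) = -68743/20250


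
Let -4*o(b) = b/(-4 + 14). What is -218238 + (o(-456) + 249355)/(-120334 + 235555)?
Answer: -125726756158/576105 ≈ -2.1824e+5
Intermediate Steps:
o(b) = -b/40 (o(b) = -b/(4*(-4 + 14)) = -b/(4*10) = -b/40)
-218238 + (o(-456) + 249355)/(-120334 + 235555) = -218238 + (-1/40*(-456) + 249355)/(-120334 + 235555) = -218238 + (57/5 + 249355)/115221 = -218238 + (1246832/5)*(1/115221) = -218238 + 1246832/576105 = -125726756158/576105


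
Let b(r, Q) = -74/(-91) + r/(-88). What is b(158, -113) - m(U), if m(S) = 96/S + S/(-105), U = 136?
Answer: -401171/1021020 ≈ -0.39291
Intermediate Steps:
b(r, Q) = 74/91 - r/88 (b(r, Q) = -74*(-1/91) + r*(-1/88) = 74/91 - r/88)
m(S) = 96/S - S/105 (m(S) = 96/S + S*(-1/105) = 96/S - S/105)
b(158, -113) - m(U) = (74/91 - 1/88*158) - (96/136 - 1/105*136) = (74/91 - 79/44) - (96*(1/136) - 136/105) = -3933/4004 - (12/17 - 136/105) = -3933/4004 - 1*(-1052/1785) = -3933/4004 + 1052/1785 = -401171/1021020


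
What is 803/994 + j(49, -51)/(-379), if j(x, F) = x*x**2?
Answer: -116638769/376726 ≈ -309.61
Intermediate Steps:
j(x, F) = x**3
803/994 + j(49, -51)/(-379) = 803/994 + 49**3/(-379) = 803*(1/994) + 117649*(-1/379) = 803/994 - 117649/379 = -116638769/376726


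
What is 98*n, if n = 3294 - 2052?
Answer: 121716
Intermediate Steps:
n = 1242
98*n = 98*1242 = 121716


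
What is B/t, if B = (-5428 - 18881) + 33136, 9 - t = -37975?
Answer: 8827/37984 ≈ 0.23239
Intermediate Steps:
t = 37984 (t = 9 - 1*(-37975) = 9 + 37975 = 37984)
B = 8827 (B = -24309 + 33136 = 8827)
B/t = 8827/37984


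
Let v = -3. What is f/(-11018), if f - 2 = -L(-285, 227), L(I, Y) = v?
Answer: -5/11018 ≈ -0.00045380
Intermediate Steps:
L(I, Y) = -3
f = 5 (f = 2 - 1*(-3) = 2 + 3 = 5)
f/(-11018) = 5/(-11018) = 5*(-1/11018) = -5/11018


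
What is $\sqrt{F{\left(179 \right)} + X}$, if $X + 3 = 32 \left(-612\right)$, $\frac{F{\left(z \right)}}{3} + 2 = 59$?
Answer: $2 i \sqrt{4854} \approx 139.34 i$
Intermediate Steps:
$F{\left(z \right)} = 171$ ($F{\left(z \right)} = -6 + 3 \cdot 59 = -6 + 177 = 171$)
$X = -19587$ ($X = -3 + 32 \left(-612\right) = -3 - 19584 = -19587$)
$\sqrt{F{\left(179 \right)} + X} = \sqrt{171 - 19587} = \sqrt{-19416} = 2 i \sqrt{4854}$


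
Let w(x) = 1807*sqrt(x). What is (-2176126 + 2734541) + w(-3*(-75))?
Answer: 585520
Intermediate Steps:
(-2176126 + 2734541) + w(-3*(-75)) = (-2176126 + 2734541) + 1807*sqrt(-3*(-75)) = 558415 + 1807*sqrt(225) = 558415 + 1807*15 = 558415 + 27105 = 585520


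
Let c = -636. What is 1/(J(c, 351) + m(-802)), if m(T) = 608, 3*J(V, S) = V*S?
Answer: -1/73804 ≈ -1.3549e-5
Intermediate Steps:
J(V, S) = S*V/3 (J(V, S) = (V*S)/3 = (S*V)/3 = S*V/3)
1/(J(c, 351) + m(-802)) = 1/((1/3)*351*(-636) + 608) = 1/(-74412 + 608) = 1/(-73804) = -1/73804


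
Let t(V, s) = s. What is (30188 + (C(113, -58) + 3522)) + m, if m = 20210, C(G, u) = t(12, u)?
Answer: 53862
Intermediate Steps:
C(G, u) = u
(30188 + (C(113, -58) + 3522)) + m = (30188 + (-58 + 3522)) + 20210 = (30188 + 3464) + 20210 = 33652 + 20210 = 53862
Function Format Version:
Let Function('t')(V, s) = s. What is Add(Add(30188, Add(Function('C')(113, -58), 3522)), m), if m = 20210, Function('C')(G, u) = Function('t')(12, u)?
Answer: 53862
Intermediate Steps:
Function('C')(G, u) = u
Add(Add(30188, Add(Function('C')(113, -58), 3522)), m) = Add(Add(30188, Add(-58, 3522)), 20210) = Add(Add(30188, 3464), 20210) = Add(33652, 20210) = 53862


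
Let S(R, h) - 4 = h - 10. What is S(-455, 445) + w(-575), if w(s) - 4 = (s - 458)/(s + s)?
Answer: 510483/1150 ≈ 443.90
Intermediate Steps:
S(R, h) = -6 + h (S(R, h) = 4 + (h - 10) = 4 + (-10 + h) = -6 + h)
w(s) = 4 + (-458 + s)/(2*s) (w(s) = 4 + (s - 458)/(s + s) = 4 + (-458 + s)/((2*s)) = 4 + (-458 + s)*(1/(2*s)) = 4 + (-458 + s)/(2*s))
S(-455, 445) + w(-575) = (-6 + 445) + (9/2 - 229/(-575)) = 439 + (9/2 - 229*(-1/575)) = 439 + (9/2 + 229/575) = 439 + 5633/1150 = 510483/1150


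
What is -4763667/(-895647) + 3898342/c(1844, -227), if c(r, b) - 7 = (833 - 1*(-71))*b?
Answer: -838009695069/61262553349 ≈ -13.679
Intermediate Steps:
c(r, b) = 7 + 904*b (c(r, b) = 7 + (833 - 1*(-71))*b = 7 + (833 + 71)*b = 7 + 904*b)
-4763667/(-895647) + 3898342/c(1844, -227) = -4763667/(-895647) + 3898342/(7 + 904*(-227)) = -4763667*(-1/895647) + 3898342/(7 - 205208) = 1587889/298549 + 3898342/(-205201) = 1587889/298549 + 3898342*(-1/205201) = 1587889/298549 - 3898342/205201 = -838009695069/61262553349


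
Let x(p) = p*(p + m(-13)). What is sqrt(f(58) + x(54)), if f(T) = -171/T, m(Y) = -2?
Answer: 3*sqrt(1048466)/58 ≈ 52.963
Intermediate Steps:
x(p) = p*(-2 + p) (x(p) = p*(p - 2) = p*(-2 + p))
sqrt(f(58) + x(54)) = sqrt(-171/58 + 54*(-2 + 54)) = sqrt(-171*1/58 + 54*52) = sqrt(-171/58 + 2808) = sqrt(162693/58) = 3*sqrt(1048466)/58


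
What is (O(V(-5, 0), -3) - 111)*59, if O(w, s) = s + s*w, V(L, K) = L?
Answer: -5841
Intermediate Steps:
(O(V(-5, 0), -3) - 111)*59 = (-3*(1 - 5) - 111)*59 = (-3*(-4) - 111)*59 = (12 - 111)*59 = -99*59 = -5841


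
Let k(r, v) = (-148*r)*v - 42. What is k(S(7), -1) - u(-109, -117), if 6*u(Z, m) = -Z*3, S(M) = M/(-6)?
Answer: -1615/6 ≈ -269.17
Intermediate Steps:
S(M) = -M/6 (S(M) = M*(-⅙) = -M/6)
u(Z, m) = -Z/2 (u(Z, m) = (-Z*3)/6 = (-3*Z)/6 = -Z/2)
k(r, v) = -42 - 148*r*v (k(r, v) = -148*r*v - 42 = -42 - 148*r*v)
k(S(7), -1) - u(-109, -117) = (-42 - 148*(-⅙*7)*(-1)) - (-1)*(-109)/2 = (-42 - 148*(-7/6)*(-1)) - 1*109/2 = (-42 - 518/3) - 109/2 = -644/3 - 109/2 = -1615/6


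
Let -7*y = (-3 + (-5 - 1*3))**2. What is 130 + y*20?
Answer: -1510/7 ≈ -215.71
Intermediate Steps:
y = -121/7 (y = -(-3 + (-5 - 1*3))**2/7 = -(-3 + (-5 - 3))**2/7 = -(-3 - 8)**2/7 = -1/7*(-11)**2 = -1/7*121 = -121/7 ≈ -17.286)
130 + y*20 = 130 - 121/7*20 = 130 - 2420/7 = -1510/7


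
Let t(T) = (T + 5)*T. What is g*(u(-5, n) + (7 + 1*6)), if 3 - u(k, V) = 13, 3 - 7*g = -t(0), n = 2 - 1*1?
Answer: 9/7 ≈ 1.2857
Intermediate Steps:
n = 1 (n = 2 - 1 = 1)
t(T) = T*(5 + T) (t(T) = (5 + T)*T = T*(5 + T))
g = 3/7 (g = 3/7 - (-1)*0*(5 + 0)/7 = 3/7 - (-1)*0*5/7 = 3/7 - (-1)*0/7 = 3/7 - ⅐*0 = 3/7 + 0 = 3/7 ≈ 0.42857)
u(k, V) = -10 (u(k, V) = 3 - 1*13 = 3 - 13 = -10)
g*(u(-5, n) + (7 + 1*6)) = 3*(-10 + (7 + 1*6))/7 = 3*(-10 + (7 + 6))/7 = 3*(-10 + 13)/7 = (3/7)*3 = 9/7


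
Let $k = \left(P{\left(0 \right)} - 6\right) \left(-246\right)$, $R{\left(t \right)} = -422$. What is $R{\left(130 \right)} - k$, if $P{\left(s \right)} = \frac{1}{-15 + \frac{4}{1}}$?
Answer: $- \frac{21124}{11} \approx -1920.4$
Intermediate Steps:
$P{\left(s \right)} = - \frac{1}{11}$ ($P{\left(s \right)} = \frac{1}{-15 + 4 \cdot 1} = \frac{1}{-15 + 4} = \frac{1}{-11} = - \frac{1}{11}$)
$k = \frac{16482}{11}$ ($k = \left(- \frac{1}{11} - 6\right) \left(-246\right) = \left(- \frac{67}{11}\right) \left(-246\right) = \frac{16482}{11} \approx 1498.4$)
$R{\left(130 \right)} - k = -422 - \frac{16482}{11} = - \frac{21124}{11}$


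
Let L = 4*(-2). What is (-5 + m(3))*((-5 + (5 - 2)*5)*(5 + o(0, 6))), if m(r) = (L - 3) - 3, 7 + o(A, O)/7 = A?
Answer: 8360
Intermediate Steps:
L = -8
o(A, O) = -49 + 7*A
m(r) = -14 (m(r) = (-8 - 3) - 3 = -11 - 3 = -14)
(-5 + m(3))*((-5 + (5 - 2)*5)*(5 + o(0, 6))) = (-5 - 14)*((-5 + (5 - 2)*5)*(5 + (-49 + 7*0))) = -19*(-5 + 3*5)*(5 + (-49 + 0)) = -19*(-5 + 15)*(5 - 49) = -190*(-44) = -19*(-440) = 8360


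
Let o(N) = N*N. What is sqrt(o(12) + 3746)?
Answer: sqrt(3890) ≈ 62.370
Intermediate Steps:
o(N) = N**2
sqrt(o(12) + 3746) = sqrt(12**2 + 3746) = sqrt(144 + 3746) = sqrt(3890)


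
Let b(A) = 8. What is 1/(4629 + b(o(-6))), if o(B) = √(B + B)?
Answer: 1/4637 ≈ 0.00021566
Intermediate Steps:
o(B) = √2*√B (o(B) = √(2*B) = √2*√B)
1/(4629 + b(o(-6))) = 1/(4629 + 8) = 1/4637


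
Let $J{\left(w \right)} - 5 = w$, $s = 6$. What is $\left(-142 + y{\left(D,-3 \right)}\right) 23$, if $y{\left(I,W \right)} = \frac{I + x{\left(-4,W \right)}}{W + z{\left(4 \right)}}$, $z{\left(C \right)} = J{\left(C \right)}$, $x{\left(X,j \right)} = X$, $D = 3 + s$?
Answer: $- \frac{19481}{6} \approx -3246.8$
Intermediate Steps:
$J{\left(w \right)} = 5 + w$
$D = 9$ ($D = 3 + 6 = 9$)
$z{\left(C \right)} = 5 + C$
$y{\left(I,W \right)} = \frac{-4 + I}{9 + W}$ ($y{\left(I,W \right)} = \frac{I - 4}{W + \left(5 + 4\right)} = \frac{-4 + I}{W + 9} = \frac{-4 + I}{9 + W}$)
$\left(-142 + y{\left(D,-3 \right)}\right) 23 = \left(-142 + \frac{-4 + 9}{9 - 3}\right) 23 = \left(-142 + \frac{1}{6} \cdot 5\right) 23 = \left(-142 + \frac{5}{6}\right) 23 = \left(- \frac{847}{6}\right) 23 = - \frac{19481}{6}$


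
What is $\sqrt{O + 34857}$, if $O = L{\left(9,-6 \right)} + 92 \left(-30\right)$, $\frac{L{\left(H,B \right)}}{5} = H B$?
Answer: $103 \sqrt{3} \approx 178.4$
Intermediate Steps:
$L{\left(H,B \right)} = 5 B H$ ($L{\left(H,B \right)} = 5 H B = 5 B H$)
$O = -3030$ ($O = 5 \left(-6\right) 9 + 92 \left(-30\right) = -270 - 2760 = -3030$)
$\sqrt{O + 34857} = \sqrt{-3030 + 34857} = \sqrt{31827} = 103 \sqrt{3}$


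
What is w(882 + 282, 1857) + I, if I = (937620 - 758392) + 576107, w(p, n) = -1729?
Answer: 753606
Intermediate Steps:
I = 755335 (I = 179228 + 576107 = 755335)
w(882 + 282, 1857) + I = -1729 + 755335 = 753606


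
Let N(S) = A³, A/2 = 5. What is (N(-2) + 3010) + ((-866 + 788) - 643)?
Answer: 3289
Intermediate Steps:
A = 10 (A = 2*5 = 10)
N(S) = 1000 (N(S) = 10³ = 1000)
(N(-2) + 3010) + ((-866 + 788) - 643) = (1000 + 3010) + ((-866 + 788) - 643) = 4010 + (-78 - 643) = 4010 - 721 = 3289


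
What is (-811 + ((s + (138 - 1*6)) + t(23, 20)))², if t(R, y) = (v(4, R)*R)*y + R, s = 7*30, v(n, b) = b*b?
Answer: 58997495236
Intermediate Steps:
v(n, b) = b²
s = 210
t(R, y) = R + y*R³ (t(R, y) = (R²*R)*y + R = R³*y + R = y*R³ + R = R + y*R³)
(-811 + ((s + (138 - 1*6)) + t(23, 20)))² = (-811 + ((210 + (138 - 1*6)) + (23 + 20*23³)))² = (-811 + ((210 + (138 - 6)) + (23 + 20*12167)))² = (-811 + ((210 + 132) + (23 + 243340)))² = (-811 + (342 + 243363))² = (-811 + 243705)² = 242894² = 58997495236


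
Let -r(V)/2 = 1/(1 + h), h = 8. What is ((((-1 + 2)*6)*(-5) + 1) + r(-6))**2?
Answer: 69169/81 ≈ 853.94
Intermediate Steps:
r(V) = -2/9 (r(V) = -2/(1 + 8) = -2/9)
((((-1 + 2)*6)*(-5) + 1) + r(-6))**2 = ((((-1 + 2)*6)*(-5) + 1) - 2/9)**2 = (((1*6)*(-5) + 1) - 2/9)**2 = ((6*(-5) + 1) - 2/9)**2 = ((-30 + 1) - 2/9)**2 = (-29 - 2/9)**2 = (-263/9)**2 = 69169/81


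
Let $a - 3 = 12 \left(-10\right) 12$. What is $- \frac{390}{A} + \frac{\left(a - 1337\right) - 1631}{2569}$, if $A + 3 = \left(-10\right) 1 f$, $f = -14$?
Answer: $- \frac{1605395}{351953} \approx -4.5614$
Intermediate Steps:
$a = -1437$ ($a = 3 + 12 \left(-10\right) 12 = 3 - 1440 = -1437$)
$A = 137$ ($A = -3 + \left(-10\right) 1 \left(-14\right) = -3 - -140 = -3 + 140 = 137$)
$- \frac{390}{A} + \frac{\left(a - 1337\right) - 1631}{2569} = - \frac{390}{137} + \frac{\left(-1437 - 1337\right) - 1631}{2569} = \left(-390\right) \frac{1}{137} + \left(-2774 - 1631\right) \frac{1}{2569} = - \frac{390}{137} - \frac{4405}{2569} = - \frac{1605395}{351953}$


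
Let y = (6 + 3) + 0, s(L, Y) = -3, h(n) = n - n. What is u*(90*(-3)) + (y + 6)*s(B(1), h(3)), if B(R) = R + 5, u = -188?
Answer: 50715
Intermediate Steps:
h(n) = 0
B(R) = 5 + R
y = 9 (y = 9 + 0 = 9)
u*(90*(-3)) + (y + 6)*s(B(1), h(3)) = -16920*(-3) + (9 + 6)*(-3) = -188*(-270) + 15*(-3) = 50760 - 45 = 50715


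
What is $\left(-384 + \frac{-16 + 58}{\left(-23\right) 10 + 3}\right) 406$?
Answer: $- \frac{35407260}{227} \approx -1.5598 \cdot 10^{5}$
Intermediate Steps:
$\left(-384 + \frac{-16 + 58}{\left(-23\right) 10 + 3}\right) 406 = \left(-384 + \frac{42}{-230 + 3}\right) 406 = \left(-384 + \frac{42}{-227}\right) 406 = \left(-384 + 42 \left(- \frac{1}{227}\right)\right) 406 = \left(-384 - \frac{42}{227}\right) 406 = \left(- \frac{87210}{227}\right) 406 = - \frac{35407260}{227}$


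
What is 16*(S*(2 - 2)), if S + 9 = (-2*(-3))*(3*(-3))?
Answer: 0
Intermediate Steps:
S = -63 (S = -9 + (-2*(-3))*(3*(-3)) = -9 + 6*(-9) = -9 - 54 = -63)
16*(S*(2 - 2)) = 16*(-63*(2 - 2)) = 16*(-63*0) = 16*0 = 0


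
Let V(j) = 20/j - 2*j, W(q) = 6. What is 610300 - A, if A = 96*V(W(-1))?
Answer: 611132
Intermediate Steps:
V(j) = -2*j + 20/j (V(j) = 20/j - 2*j = -2*j + 20/j)
A = -832 (A = 96*(-2*6 + 20/6) = 96*(-12 + 20*(⅙)) = 96*(-12 + 10/3) = 96*(-26/3) = -832)
610300 - A = 610300 - 1*(-832) = 610300 + 832 = 611132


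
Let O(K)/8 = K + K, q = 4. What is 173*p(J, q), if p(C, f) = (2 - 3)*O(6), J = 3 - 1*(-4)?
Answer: -16608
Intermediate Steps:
O(K) = 16*K (O(K) = 8*(K + K) = 8*(2*K) = 16*K)
J = 7 (J = 3 + 4 = 7)
p(C, f) = -96 (p(C, f) = (2 - 3)*(16*6) = -1*96 = -96)
173*p(J, q) = 173*(-96) = -16608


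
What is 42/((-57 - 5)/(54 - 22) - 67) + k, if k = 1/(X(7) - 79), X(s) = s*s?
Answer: -21263/33090 ≈ -0.64258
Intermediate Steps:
X(s) = s**2
k = -1/30 (k = 1/(7**2 - 79) = 1/(49 - 79) = 1/(-30) = -1/30 ≈ -0.033333)
42/((-57 - 5)/(54 - 22) - 67) + k = 42/((-57 - 5)/(54 - 22) - 67) - 1/30 = 42/(-62/32 - 67) - 1/30 = 42/(-62*1/32 - 67) - 1/30 = 42/(-31/16 - 67) - 1/30 = 42/(-1103/16) - 1/30 = 42*(-16/1103) - 1/30 = -672/1103 - 1/30 = -21263/33090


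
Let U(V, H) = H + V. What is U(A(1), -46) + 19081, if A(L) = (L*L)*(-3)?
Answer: 19032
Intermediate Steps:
A(L) = -3*L² (A(L) = L²*(-3) = -3*L²)
U(A(1), -46) + 19081 = (-46 - 3*1²) + 19081 = (-46 - 3*1) + 19081 = (-46 - 3) + 19081 = -49 + 19081 = 19032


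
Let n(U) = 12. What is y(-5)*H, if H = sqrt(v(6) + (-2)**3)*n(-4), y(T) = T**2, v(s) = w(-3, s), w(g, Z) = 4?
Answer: 600*I ≈ 600.0*I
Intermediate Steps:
v(s) = 4
H = 24*I (H = sqrt(4 + (-2)**3)*12 = sqrt(4 - 8)*12 = sqrt(-4)*12 = (2*I)*12 = 24*I ≈ 24.0*I)
y(-5)*H = (-5)**2*(24*I) = 25*(24*I) = 600*I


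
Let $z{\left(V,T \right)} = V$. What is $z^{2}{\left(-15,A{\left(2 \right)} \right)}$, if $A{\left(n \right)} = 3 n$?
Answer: $225$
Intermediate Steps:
$z^{2}{\left(-15,A{\left(2 \right)} \right)} = \left(-15\right)^{2} = 225$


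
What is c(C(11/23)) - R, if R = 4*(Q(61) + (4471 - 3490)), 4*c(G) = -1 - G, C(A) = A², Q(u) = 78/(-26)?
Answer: -4139221/1058 ≈ -3912.3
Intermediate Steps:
Q(u) = -3 (Q(u) = 78*(-1/26) = -3)
c(G) = -¼ - G/4 (c(G) = (-1 - G)/4 = -¼ - G/4)
R = 3912 (R = 4*(-3 + (4471 - 3490)) = 4*(-3 + 981) = 4*978 = 3912)
c(C(11/23)) - R = (-¼ - (11/23)²/4) - 1*3912 = (-¼ - (11*(1/23))²/4) - 3912 = (-¼ - (11/23)²/4) - 3912 = (-¼ - ¼*121/529) - 3912 = (-¼ - 121/2116) - 3912 = -325/1058 - 3912 = -4139221/1058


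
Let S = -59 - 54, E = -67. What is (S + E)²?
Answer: 32400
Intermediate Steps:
S = -113
(S + E)² = (-113 - 67)² = (-180)² = 32400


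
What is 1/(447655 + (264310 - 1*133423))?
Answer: 1/578542 ≈ 1.7285e-6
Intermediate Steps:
1/(447655 + (264310 - 1*133423)) = 1/(447655 + (264310 - 133423)) = 1/(447655 + 130887) = 1/578542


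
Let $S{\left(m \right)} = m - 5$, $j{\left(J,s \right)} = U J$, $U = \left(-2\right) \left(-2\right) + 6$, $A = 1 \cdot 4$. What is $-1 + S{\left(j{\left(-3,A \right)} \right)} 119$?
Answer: $-4166$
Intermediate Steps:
$A = 4$
$U = 10$ ($U = 4 + 6 = 10$)
$j{\left(J,s \right)} = 10 J$
$S{\left(m \right)} = -5 + m$
$-1 + S{\left(j{\left(-3,A \right)} \right)} 119 = -1 + \left(-5 + 10 \left(-3\right)\right) 119 = -1 + \left(-5 - 30\right) 119 = -1 - 4165 = -4166$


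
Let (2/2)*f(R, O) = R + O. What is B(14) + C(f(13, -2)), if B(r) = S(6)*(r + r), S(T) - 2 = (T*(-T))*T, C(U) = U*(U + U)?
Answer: -5750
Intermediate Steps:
f(R, O) = O + R (f(R, O) = R + O = O + R)
C(U) = 2*U**2 (C(U) = U*(2*U) = 2*U**2)
S(T) = 2 - T**3 (S(T) = 2 + (T*(-T))*T = 2 + (-T**2)*T = 2 - T**3)
B(r) = -428*r (B(r) = (2 - 1*6**3)*(r + r) = (2 - 1*216)*(2*r) = (2 - 216)*(2*r) = -428*r)
B(14) + C(f(13, -2)) = -428*14 + 2*(-2 + 13)**2 = -5992 + 2*11**2 = -5992 + 2*121 = -5992 + 242 = -5750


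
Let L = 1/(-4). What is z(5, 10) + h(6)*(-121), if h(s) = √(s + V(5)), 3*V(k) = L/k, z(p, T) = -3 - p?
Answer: -8 - 121*√5385/30 ≈ -303.98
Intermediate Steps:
L = -¼ (L = 1*(-¼) = -¼ ≈ -0.25000)
V(k) = -1/(12*k) (V(k) = (-1/(4*k))/3 = -1/(12*k))
h(s) = √(-1/60 + s) (h(s) = √(s - 1/12/5) = √(s - 1/12*⅕) = √(s - 1/60) = √(-1/60 + s))
z(5, 10) + h(6)*(-121) = (-3 - 1*5) + (√(-15 + 900*6)/30)*(-121) = (-3 - 5) + (√(-15 + 5400)/30)*(-121) = -8 + (√5385/30)*(-121) = -8 - 121*√5385/30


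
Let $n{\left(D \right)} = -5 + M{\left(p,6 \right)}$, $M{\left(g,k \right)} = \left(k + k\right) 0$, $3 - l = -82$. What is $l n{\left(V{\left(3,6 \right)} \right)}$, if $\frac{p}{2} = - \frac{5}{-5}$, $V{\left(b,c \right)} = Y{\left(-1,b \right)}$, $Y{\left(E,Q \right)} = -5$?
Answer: $-425$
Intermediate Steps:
$V{\left(b,c \right)} = -5$
$l = 85$ ($l = 3 - -82 = 3 + 82 = 85$)
$p = 2$ ($p = 2 \left(- \frac{5}{-5}\right) = 2 \left(\left(-5\right) \left(- \frac{1}{5}\right)\right) = 2 \cdot 1 = 2$)
$M{\left(g,k \right)} = 0$ ($M{\left(g,k \right)} = 2 k 0 = 0$)
$n{\left(D \right)} = -5$ ($n{\left(D \right)} = -5 + 0 = -5$)
$l n{\left(V{\left(3,6 \right)} \right)} = 85 \left(-5\right) = -425$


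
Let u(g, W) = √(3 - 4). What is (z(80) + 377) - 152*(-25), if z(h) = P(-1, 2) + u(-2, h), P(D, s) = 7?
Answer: 4184 + I ≈ 4184.0 + 1.0*I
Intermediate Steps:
u(g, W) = I (u(g, W) = √(-1) = I)
z(h) = 7 + I
(z(80) + 377) - 152*(-25) = ((7 + I) + 377) - 152*(-25) = (384 + I) + 3800 = 4184 + I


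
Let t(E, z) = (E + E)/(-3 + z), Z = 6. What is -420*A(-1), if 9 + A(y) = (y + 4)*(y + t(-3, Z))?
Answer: 7560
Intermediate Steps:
t(E, z) = 2*E/(-3 + z) (t(E, z) = (2*E)/(-3 + z) = 2*E/(-3 + z))
A(y) = -9 + (-2 + y)*(4 + y) (A(y) = -9 + (y + 4)*(y + 2*(-3)/(-3 + 6)) = -9 + (4 + y)*(y + 2*(-3)/3) = -9 + (4 + y)*(y + 2*(-3)*(1/3)) = -9 + (4 + y)*(y - 2) = -9 + (4 + y)*(-2 + y) = -9 + (-2 + y)*(4 + y))
-420*A(-1) = -420*(-17 + (-1)**2 + 2*(-1)) = -420*(-17 + 1 - 2) = -420*(-18) = 7560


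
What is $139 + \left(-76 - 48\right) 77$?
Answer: $-9409$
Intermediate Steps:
$139 + \left(-76 - 48\right) 77 = 139 - 9548 = -9409$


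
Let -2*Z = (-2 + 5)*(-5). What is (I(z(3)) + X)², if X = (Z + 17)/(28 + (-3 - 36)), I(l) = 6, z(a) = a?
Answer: 6889/484 ≈ 14.233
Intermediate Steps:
Z = 15/2 (Z = -(-2 + 5)*(-5)/2 = -3*(-5)/2 = -½*(-15) = 15/2 ≈ 7.5000)
X = -49/22 (X = (15/2 + 17)/(28 + (-3 - 36)) = 49/(2*(28 - 39)) = (49/2)/(-11) = (49/2)*(-1/11) = -49/22 ≈ -2.2273)
(I(z(3)) + X)² = (6 - 49/22)² = (83/22)² = 6889/484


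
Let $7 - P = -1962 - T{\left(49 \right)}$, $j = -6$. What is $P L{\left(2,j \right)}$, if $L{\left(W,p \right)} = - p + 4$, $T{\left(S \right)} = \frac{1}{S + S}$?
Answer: $\frac{964815}{49} \approx 19690.0$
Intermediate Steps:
$T{\left(S \right)} = \frac{1}{2 S}$
$L{\left(W,p \right)} = 4 - p$
$P = \frac{192963}{98}$ ($P = 7 - \left(-1962 - \frac{1}{2 \cdot 49}\right) = 7 - \left(-1962 - \frac{1}{2} \cdot \frac{1}{49}\right) = 7 - \left(-1962 - \frac{1}{98}\right) = 7 - - \frac{192277}{98} = 7 + \frac{192277}{98} = \frac{192963}{98} \approx 1969.0$)
$P L{\left(2,j \right)} = \frac{192963 \left(4 - -6\right)}{98} = \frac{192963 \left(4 + 6\right)}{98} = \frac{192963}{98} \cdot 10 = \frac{964815}{49}$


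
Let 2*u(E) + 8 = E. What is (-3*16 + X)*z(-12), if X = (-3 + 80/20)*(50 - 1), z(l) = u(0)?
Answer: -4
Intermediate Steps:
u(E) = -4 + E/2
z(l) = -4 (z(l) = -4 + (½)*0 = -4 + 0 = -4)
X = 49 (X = (-3 + 80*(1/20))*49 = (-3 + 4)*49 = 1*49 = 49)
(-3*16 + X)*z(-12) = (-3*16 + 49)*(-4) = (-48 + 49)*(-4) = 1*(-4) = -4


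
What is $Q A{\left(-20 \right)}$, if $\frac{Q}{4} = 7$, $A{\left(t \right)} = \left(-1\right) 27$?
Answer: $-756$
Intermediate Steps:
$A{\left(t \right)} = -27$
$Q = 28$ ($Q = 4 \cdot 7 = 28$)
$Q A{\left(-20 \right)} = 28 \left(-27\right) = -756$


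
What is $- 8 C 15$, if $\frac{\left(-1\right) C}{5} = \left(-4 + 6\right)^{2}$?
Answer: $2400$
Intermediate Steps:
$C = -20$ ($C = - 5 \left(-4 + 6\right)^{2} = - 5 \cdot 2^{2} = \left(-5\right) 4 = -20$)
$- 8 C 15 = \left(-8\right) \left(-20\right) 15 = 160 \cdot 15 = 2400$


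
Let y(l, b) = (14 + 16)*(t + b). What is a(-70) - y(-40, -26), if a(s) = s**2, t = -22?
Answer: 6340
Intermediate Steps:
y(l, b) = -660 + 30*b (y(l, b) = (14 + 16)*(-22 + b) = 30*(-22 + b) = -660 + 30*b)
a(-70) - y(-40, -26) = (-70)**2 - (-660 + 30*(-26)) = 4900 - (-660 - 780) = 4900 - 1*(-1440) = 4900 + 1440 = 6340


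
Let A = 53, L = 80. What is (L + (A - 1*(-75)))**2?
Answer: 43264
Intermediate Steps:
(L + (A - 1*(-75)))**2 = (80 + (53 - 1*(-75)))**2 = (80 + (53 + 75))**2 = (80 + 128)**2 = 208**2 = 43264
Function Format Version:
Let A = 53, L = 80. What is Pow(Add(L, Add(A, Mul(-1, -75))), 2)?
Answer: 43264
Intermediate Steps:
Pow(Add(L, Add(A, Mul(-1, -75))), 2) = Pow(Add(80, Add(53, Mul(-1, -75))), 2) = Pow(Add(80, Add(53, 75)), 2) = Pow(Add(80, 128), 2) = Pow(208, 2) = 43264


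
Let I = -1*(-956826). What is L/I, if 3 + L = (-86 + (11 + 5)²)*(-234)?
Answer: -13261/318942 ≈ -0.041578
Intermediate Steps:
I = 956826
L = -39783 (L = -3 + (-86 + (11 + 5)²)*(-234) = -3 + (-86 + 16²)*(-234) = -3 + (-86 + 256)*(-234) = -3 + 170*(-234) = -3 - 39780 = -39783)
L/I = -39783/956826 = -39783*1/956826 = -13261/318942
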